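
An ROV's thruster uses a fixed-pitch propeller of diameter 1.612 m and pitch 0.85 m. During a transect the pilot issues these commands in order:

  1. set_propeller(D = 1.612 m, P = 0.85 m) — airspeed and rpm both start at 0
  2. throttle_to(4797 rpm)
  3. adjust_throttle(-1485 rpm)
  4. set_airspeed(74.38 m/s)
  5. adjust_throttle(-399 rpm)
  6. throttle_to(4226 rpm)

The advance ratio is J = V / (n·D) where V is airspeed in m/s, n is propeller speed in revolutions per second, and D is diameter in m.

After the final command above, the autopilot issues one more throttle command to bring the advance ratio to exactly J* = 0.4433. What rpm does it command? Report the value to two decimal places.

set_propeller: D = 1.612 m, P = 0.85 m (p = P/D = 0.527295); state ← (V=0, rpm=0)
throttle_to(4797): rpm ← 4797
adjust_throttle(-1485): rpm ← 4797 -1485 = 3312
set_airspeed(74.38): V ← 74.38 m/s
adjust_throttle(-399): rpm ← 3312 -399 = 2913
throttle_to(4226): rpm ← 4226
final state: V = 74.38 m/s, rpm = 4226 → n = rpm/60 = 70.433333 rev/s
target J* = 0.4433; solve J* = V/(n·D) for n: n = V/(J*·D) = 74.38/(0.4433 × 1.612) = 104.086260 rev/s
rpm = 60·n = 6245.175620

rpm = 6245.18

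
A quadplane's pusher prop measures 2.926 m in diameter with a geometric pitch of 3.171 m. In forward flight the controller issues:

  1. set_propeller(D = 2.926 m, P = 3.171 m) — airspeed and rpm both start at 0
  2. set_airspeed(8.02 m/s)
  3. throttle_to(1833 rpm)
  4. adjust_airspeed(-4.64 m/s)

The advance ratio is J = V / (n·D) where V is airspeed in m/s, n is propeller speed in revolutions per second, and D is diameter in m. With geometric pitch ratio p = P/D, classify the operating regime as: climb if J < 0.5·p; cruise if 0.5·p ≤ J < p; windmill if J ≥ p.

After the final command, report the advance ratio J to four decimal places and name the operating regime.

J = 0.0378, regime = climb

set_propeller: D = 2.926 m, P = 3.171 m (p = P/D = 1.083732); state ← (V=0, rpm=0)
set_airspeed(8.02): V ← 8.02 m/s
throttle_to(1833): rpm ← 1833
adjust_airspeed(-4.64): V ← 8.02 -4.64 = 3.38 m/s
final state: V = 3.38 m/s, rpm = 1833 → n = rpm/60 = 30.550000 rev/s
J = V / (n·D) = 3.38 / (30.550000 × 2.926) = 0.037812
regime bands: climb J<0.5419 | cruise [0.5419, 1.0837) | windmill J≥1.0837
J = 0.0378 → climb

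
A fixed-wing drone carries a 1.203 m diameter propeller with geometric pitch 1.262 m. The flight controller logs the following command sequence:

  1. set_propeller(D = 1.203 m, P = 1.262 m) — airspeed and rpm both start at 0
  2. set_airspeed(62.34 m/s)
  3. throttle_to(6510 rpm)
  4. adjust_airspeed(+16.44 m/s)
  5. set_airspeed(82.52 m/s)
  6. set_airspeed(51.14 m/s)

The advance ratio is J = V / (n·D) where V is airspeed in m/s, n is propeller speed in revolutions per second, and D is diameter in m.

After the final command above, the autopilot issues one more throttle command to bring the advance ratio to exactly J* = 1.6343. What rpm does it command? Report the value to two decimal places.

set_propeller: D = 1.203 m, P = 1.262 m (p = P/D = 1.049044); state ← (V=0, rpm=0)
set_airspeed(62.34): V ← 62.34 m/s
throttle_to(6510): rpm ← 6510
adjust_airspeed(+16.44): V ← 62.34 +16.44 = 78.78 m/s
set_airspeed(82.52): V ← 82.52 m/s
set_airspeed(51.14): V ← 51.14 m/s
final state: V = 51.14 m/s, rpm = 6510 → n = rpm/60 = 108.500000 rev/s
target J* = 1.6343; solve J* = V/(n·D) for n: n = V/(J*·D) = 51.14/(1.6343 × 1.203) = 26.011375 rev/s
rpm = 60·n = 1560.682519

rpm = 1560.68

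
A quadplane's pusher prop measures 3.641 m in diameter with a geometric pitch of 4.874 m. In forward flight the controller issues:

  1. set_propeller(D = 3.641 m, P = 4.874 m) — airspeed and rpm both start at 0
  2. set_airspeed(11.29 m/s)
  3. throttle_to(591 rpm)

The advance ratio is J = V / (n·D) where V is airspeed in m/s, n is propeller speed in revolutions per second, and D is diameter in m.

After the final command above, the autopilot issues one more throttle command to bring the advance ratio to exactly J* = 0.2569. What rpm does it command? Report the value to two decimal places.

set_propeller: D = 3.641 m, P = 4.874 m (p = P/D = 1.338643); state ← (V=0, rpm=0)
set_airspeed(11.29): V ← 11.29 m/s
throttle_to(591): rpm ← 591
final state: V = 11.29 m/s, rpm = 591 → n = rpm/60 = 9.850000 rev/s
target J* = 0.2569; solve J* = V/(n·D) for n: n = V/(J*·D) = 11.29/(0.2569 × 3.641) = 12.070052 rev/s
rpm = 60·n = 724.203149

rpm = 724.20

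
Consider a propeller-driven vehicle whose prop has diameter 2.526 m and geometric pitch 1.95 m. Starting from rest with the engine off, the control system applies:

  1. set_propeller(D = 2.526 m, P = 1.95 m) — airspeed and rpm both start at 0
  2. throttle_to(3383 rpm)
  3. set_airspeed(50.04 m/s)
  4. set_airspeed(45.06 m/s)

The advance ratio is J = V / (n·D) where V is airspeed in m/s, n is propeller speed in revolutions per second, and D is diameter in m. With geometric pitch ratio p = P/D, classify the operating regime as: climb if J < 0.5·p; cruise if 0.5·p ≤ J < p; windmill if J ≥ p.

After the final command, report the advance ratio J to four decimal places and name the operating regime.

set_propeller: D = 2.526 m, P = 1.95 m (p = P/D = 0.771971); state ← (V=0, rpm=0)
throttle_to(3383): rpm ← 3383
set_airspeed(50.04): V ← 50.04 m/s
set_airspeed(45.06): V ← 45.06 m/s
final state: V = 45.06 m/s, rpm = 3383 → n = rpm/60 = 56.383333 rev/s
J = V / (n·D) = 45.06 / (56.383333 × 2.526) = 0.316379
regime bands: climb J<0.3860 | cruise [0.3860, 0.7720) | windmill J≥0.7720
J = 0.3164 → climb

J = 0.3164, regime = climb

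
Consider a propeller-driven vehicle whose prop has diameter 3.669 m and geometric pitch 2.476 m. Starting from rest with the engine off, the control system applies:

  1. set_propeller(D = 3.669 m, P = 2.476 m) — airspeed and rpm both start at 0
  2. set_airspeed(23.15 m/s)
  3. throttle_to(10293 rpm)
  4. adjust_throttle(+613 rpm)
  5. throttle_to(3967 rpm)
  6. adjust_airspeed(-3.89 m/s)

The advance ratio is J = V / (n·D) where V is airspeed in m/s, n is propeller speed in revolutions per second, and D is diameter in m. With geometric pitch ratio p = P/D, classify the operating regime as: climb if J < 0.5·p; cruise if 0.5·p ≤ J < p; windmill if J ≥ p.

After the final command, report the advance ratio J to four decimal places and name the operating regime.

J = 0.0794, regime = climb

set_propeller: D = 3.669 m, P = 2.476 m (p = P/D = 0.674843); state ← (V=0, rpm=0)
set_airspeed(23.15): V ← 23.15 m/s
throttle_to(10293): rpm ← 10293
adjust_throttle(+613): rpm ← 10293 +613 = 10906
throttle_to(3967): rpm ← 3967
adjust_airspeed(-3.89): V ← 23.15 -3.89 = 19.26 m/s
final state: V = 19.26 m/s, rpm = 3967 → n = rpm/60 = 66.116667 rev/s
J = V / (n·D) = 19.26 / (66.116667 × 3.669) = 0.079396
regime bands: climb J<0.3374 | cruise [0.3374, 0.6748) | windmill J≥0.6748
J = 0.0794 → climb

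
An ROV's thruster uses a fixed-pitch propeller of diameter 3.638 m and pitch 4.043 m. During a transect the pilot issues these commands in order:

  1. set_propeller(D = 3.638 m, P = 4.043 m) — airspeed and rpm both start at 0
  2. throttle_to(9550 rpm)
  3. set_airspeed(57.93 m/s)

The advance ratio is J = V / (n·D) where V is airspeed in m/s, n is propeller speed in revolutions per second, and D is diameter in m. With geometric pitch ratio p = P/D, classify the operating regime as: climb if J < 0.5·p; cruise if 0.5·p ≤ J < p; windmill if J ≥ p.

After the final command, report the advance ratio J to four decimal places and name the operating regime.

set_propeller: D = 3.638 m, P = 4.043 m (p = P/D = 1.111325); state ← (V=0, rpm=0)
throttle_to(9550): rpm ← 9550
set_airspeed(57.93): V ← 57.93 m/s
final state: V = 57.93 m/s, rpm = 9550 → n = rpm/60 = 159.166667 rev/s
J = V / (n·D) = 57.93 / (159.166667 × 3.638) = 0.100043
regime bands: climb J<0.5557 | cruise [0.5557, 1.1113) | windmill J≥1.1113
J = 0.1000 → climb

J = 0.1000, regime = climb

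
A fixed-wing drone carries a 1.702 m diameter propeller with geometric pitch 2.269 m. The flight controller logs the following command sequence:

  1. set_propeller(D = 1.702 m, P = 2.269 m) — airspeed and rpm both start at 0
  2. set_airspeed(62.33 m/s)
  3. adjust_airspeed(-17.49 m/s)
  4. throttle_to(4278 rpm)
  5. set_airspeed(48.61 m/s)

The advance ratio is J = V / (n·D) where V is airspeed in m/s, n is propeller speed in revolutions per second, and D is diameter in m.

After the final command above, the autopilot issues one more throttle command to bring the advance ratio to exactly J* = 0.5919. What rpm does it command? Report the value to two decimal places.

rpm = 2895.14

set_propeller: D = 1.702 m, P = 2.269 m (p = P/D = 1.333137); state ← (V=0, rpm=0)
set_airspeed(62.33): V ← 62.33 m/s
adjust_airspeed(-17.49): V ← 62.33 -17.49 = 44.84 m/s
throttle_to(4278): rpm ← 4278
set_airspeed(48.61): V ← 48.61 m/s
final state: V = 48.61 m/s, rpm = 4278 → n = rpm/60 = 71.300000 rev/s
target J* = 0.5919; solve J* = V/(n·D) for n: n = V/(J*·D) = 48.61/(0.5919 × 1.702) = 48.252267 rev/s
rpm = 60·n = 2895.136040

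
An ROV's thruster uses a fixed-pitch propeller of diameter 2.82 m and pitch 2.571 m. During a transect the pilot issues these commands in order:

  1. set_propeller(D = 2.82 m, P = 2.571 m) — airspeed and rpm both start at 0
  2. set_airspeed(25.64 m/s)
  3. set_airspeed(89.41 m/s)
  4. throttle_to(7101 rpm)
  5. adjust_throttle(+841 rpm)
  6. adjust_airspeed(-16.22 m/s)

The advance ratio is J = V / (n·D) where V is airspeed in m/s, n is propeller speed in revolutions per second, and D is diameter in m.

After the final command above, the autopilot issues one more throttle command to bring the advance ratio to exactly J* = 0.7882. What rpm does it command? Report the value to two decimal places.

rpm = 1975.68

set_propeller: D = 2.82 m, P = 2.571 m (p = P/D = 0.911702); state ← (V=0, rpm=0)
set_airspeed(25.64): V ← 25.64 m/s
set_airspeed(89.41): V ← 89.41 m/s
throttle_to(7101): rpm ← 7101
adjust_throttle(+841): rpm ← 7101 +841 = 7942
adjust_airspeed(-16.22): V ← 89.41 -16.22 = 73.19 m/s
final state: V = 73.19 m/s, rpm = 7942 → n = rpm/60 = 132.366667 rev/s
target J* = 0.7882; solve J* = V/(n·D) for n: n = V/(J*·D) = 73.19/(0.7882 × 2.82) = 32.928065 rev/s
rpm = 60·n = 1975.683891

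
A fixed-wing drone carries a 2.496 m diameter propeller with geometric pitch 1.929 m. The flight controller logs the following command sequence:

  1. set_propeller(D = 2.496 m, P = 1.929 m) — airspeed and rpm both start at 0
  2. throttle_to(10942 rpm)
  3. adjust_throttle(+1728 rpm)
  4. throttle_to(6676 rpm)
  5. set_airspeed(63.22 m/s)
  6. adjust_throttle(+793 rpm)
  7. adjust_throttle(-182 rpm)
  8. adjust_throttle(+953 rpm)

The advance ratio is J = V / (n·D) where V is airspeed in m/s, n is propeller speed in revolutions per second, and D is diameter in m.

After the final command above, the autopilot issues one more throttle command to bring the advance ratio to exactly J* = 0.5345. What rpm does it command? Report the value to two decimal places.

set_propeller: D = 2.496 m, P = 1.929 m (p = P/D = 0.772837); state ← (V=0, rpm=0)
throttle_to(10942): rpm ← 10942
adjust_throttle(+1728): rpm ← 10942 +1728 = 12670
throttle_to(6676): rpm ← 6676
set_airspeed(63.22): V ← 63.22 m/s
adjust_throttle(+793): rpm ← 6676 +793 = 7469
adjust_throttle(-182): rpm ← 7469 -182 = 7287
adjust_throttle(+953): rpm ← 7287 +953 = 8240
final state: V = 63.22 m/s, rpm = 8240 → n = rpm/60 = 137.333333 rev/s
target J* = 0.5345; solve J* = V/(n·D) for n: n = V/(J*·D) = 63.22/(0.5345 × 2.496) = 47.387326 rev/s
rpm = 60·n = 2843.239548

rpm = 2843.24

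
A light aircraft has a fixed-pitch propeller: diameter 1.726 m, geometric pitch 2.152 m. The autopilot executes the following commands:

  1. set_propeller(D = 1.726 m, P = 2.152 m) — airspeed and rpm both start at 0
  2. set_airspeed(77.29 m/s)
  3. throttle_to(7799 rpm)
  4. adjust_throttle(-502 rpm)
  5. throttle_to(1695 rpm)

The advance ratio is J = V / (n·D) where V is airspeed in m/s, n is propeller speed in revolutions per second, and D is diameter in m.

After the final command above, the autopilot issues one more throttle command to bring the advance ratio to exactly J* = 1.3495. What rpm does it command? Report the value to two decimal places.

rpm = 1990.95

set_propeller: D = 1.726 m, P = 2.152 m (p = P/D = 1.246813); state ← (V=0, rpm=0)
set_airspeed(77.29): V ← 77.29 m/s
throttle_to(7799): rpm ← 7799
adjust_throttle(-502): rpm ← 7799 -502 = 7297
throttle_to(1695): rpm ← 1695
final state: V = 77.29 m/s, rpm = 1695 → n = rpm/60 = 28.250000 rev/s
target J* = 1.3495; solve J* = V/(n·D) for n: n = V/(J*·D) = 77.29/(1.3495 × 1.726) = 33.182540 rev/s
rpm = 60·n = 1990.952402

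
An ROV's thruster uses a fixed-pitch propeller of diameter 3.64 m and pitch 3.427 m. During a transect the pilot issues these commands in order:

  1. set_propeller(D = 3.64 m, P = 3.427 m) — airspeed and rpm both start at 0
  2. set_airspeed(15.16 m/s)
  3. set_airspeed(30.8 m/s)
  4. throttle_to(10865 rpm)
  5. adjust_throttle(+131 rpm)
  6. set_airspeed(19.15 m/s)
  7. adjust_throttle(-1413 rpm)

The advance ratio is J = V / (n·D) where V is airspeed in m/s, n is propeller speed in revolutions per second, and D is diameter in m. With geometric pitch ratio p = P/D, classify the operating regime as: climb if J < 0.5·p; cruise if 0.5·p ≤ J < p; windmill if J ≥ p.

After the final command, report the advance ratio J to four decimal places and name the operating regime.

J = 0.0329, regime = climb

set_propeller: D = 3.64 m, P = 3.427 m (p = P/D = 0.941484); state ← (V=0, rpm=0)
set_airspeed(15.16): V ← 15.16 m/s
set_airspeed(30.8): V ← 30.8 m/s
throttle_to(10865): rpm ← 10865
adjust_throttle(+131): rpm ← 10865 +131 = 10996
set_airspeed(19.15): V ← 19.15 m/s
adjust_throttle(-1413): rpm ← 10996 -1413 = 9583
final state: V = 19.15 m/s, rpm = 9583 → n = rpm/60 = 159.716667 rev/s
J = V / (n·D) = 19.15 / (159.716667 × 3.64) = 0.032940
regime bands: climb J<0.4707 | cruise [0.4707, 0.9415) | windmill J≥0.9415
J = 0.0329 → climb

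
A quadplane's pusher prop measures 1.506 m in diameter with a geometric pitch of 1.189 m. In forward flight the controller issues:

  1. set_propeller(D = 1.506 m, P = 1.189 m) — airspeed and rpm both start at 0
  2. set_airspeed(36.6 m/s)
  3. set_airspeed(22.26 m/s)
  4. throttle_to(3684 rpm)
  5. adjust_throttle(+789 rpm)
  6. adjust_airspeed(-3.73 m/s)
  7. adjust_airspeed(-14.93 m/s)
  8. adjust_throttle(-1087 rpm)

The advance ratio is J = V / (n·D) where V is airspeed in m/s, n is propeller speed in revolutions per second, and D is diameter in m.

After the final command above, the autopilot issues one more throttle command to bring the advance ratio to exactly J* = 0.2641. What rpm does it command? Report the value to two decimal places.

rpm = 543.08

set_propeller: D = 1.506 m, P = 1.189 m (p = P/D = 0.789509); state ← (V=0, rpm=0)
set_airspeed(36.6): V ← 36.6 m/s
set_airspeed(22.26): V ← 22.26 m/s
throttle_to(3684): rpm ← 3684
adjust_throttle(+789): rpm ← 3684 +789 = 4473
adjust_airspeed(-3.73): V ← 22.26 -3.73 = 18.53 m/s
adjust_airspeed(-14.93): V ← 18.53 -14.93 = 3.6 m/s
adjust_throttle(-1087): rpm ← 4473 -1087 = 3386
final state: V = 3.6 m/s, rpm = 3386 → n = rpm/60 = 56.433333 rev/s
target J* = 0.2641; solve J* = V/(n·D) for n: n = V/(J*·D) = 3.6/(0.2641 × 1.506) = 9.051262 rev/s
rpm = 60·n = 543.075709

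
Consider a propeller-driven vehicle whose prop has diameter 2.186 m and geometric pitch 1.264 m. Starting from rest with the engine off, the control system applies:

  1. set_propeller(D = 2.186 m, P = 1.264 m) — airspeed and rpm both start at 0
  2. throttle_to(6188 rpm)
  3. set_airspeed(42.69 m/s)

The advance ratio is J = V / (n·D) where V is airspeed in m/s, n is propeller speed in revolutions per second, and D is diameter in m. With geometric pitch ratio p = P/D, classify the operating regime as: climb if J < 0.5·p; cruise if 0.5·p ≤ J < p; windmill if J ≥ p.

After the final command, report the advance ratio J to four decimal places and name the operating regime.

J = 0.1894, regime = climb

set_propeller: D = 2.186 m, P = 1.264 m (p = P/D = 0.578225); state ← (V=0, rpm=0)
throttle_to(6188): rpm ← 6188
set_airspeed(42.69): V ← 42.69 m/s
final state: V = 42.69 m/s, rpm = 6188 → n = rpm/60 = 103.133333 rev/s
J = V / (n·D) = 42.69 / (103.133333 × 2.186) = 0.189355
regime bands: climb J<0.2891 | cruise [0.2891, 0.5782) | windmill J≥0.5782
J = 0.1894 → climb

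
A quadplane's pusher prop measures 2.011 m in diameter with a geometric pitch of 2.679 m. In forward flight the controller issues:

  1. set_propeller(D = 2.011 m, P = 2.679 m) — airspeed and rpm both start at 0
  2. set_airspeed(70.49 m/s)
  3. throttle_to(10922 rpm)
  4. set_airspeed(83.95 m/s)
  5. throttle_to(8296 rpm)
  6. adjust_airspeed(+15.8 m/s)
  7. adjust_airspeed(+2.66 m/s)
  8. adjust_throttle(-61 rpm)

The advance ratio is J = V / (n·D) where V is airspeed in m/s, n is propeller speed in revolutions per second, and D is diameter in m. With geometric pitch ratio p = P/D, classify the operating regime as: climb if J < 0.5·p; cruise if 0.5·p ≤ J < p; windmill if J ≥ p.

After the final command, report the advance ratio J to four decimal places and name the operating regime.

set_propeller: D = 2.011 m, P = 2.679 m (p = P/D = 1.332173); state ← (V=0, rpm=0)
set_airspeed(70.49): V ← 70.49 m/s
throttle_to(10922): rpm ← 10922
set_airspeed(83.95): V ← 83.95 m/s
throttle_to(8296): rpm ← 8296
adjust_airspeed(+15.8): V ← 83.95 +15.8 = 99.75 m/s
adjust_airspeed(+2.66): V ← 99.75 +2.66 = 102.41 m/s
adjust_throttle(-61): rpm ← 8296 -61 = 8235
final state: V = 102.41 m/s, rpm = 8235 → n = rpm/60 = 137.250000 rev/s
J = V / (n·D) = 102.41 / (137.250000 × 2.011) = 0.371038
regime bands: climb J<0.6661 | cruise [0.6661, 1.3322) | windmill J≥1.3322
J = 0.3710 → climb

J = 0.3710, regime = climb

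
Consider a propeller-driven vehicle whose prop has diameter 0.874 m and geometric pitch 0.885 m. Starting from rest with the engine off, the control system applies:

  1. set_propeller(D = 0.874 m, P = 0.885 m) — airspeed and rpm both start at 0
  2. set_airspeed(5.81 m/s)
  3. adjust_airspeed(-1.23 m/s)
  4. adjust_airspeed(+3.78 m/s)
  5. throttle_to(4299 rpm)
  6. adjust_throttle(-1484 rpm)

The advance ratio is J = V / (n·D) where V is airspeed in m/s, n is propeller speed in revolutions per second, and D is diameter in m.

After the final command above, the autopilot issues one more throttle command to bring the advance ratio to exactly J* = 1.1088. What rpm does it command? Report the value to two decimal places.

rpm = 517.60

set_propeller: D = 0.874 m, P = 0.885 m (p = P/D = 1.012586); state ← (V=0, rpm=0)
set_airspeed(5.81): V ← 5.81 m/s
adjust_airspeed(-1.23): V ← 5.81 -1.23 = 4.58 m/s
adjust_airspeed(+3.78): V ← 4.58 +3.78 = 8.36 m/s
throttle_to(4299): rpm ← 4299
adjust_throttle(-1484): rpm ← 4299 -1484 = 2815
final state: V = 8.36 m/s, rpm = 2815 → n = rpm/60 = 46.916667 rev/s
target J* = 1.1088; solve J* = V/(n·D) for n: n = V/(J*·D) = 8.36/(1.1088 × 0.874) = 8.626639 rev/s
rpm = 60·n = 517.598344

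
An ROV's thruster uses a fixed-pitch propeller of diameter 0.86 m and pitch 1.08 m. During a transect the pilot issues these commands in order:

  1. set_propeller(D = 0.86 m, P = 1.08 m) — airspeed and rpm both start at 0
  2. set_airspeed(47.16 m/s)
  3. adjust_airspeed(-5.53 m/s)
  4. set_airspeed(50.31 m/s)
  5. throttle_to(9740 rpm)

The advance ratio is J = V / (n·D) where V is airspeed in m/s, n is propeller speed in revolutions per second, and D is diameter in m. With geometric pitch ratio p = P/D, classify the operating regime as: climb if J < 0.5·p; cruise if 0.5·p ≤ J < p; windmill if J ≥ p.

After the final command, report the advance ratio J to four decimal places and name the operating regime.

set_propeller: D = 0.86 m, P = 1.08 m (p = P/D = 1.255814); state ← (V=0, rpm=0)
set_airspeed(47.16): V ← 47.16 m/s
adjust_airspeed(-5.53): V ← 47.16 -5.53 = 41.63 m/s
set_airspeed(50.31): V ← 50.31 m/s
throttle_to(9740): rpm ← 9740
final state: V = 50.31 m/s, rpm = 9740 → n = rpm/60 = 162.333333 rev/s
J = V / (n·D) = 50.31 / (162.333333 × 0.86) = 0.360370
regime bands: climb J<0.6279 | cruise [0.6279, 1.2558) | windmill J≥1.2558
J = 0.3604 → climb

J = 0.3604, regime = climb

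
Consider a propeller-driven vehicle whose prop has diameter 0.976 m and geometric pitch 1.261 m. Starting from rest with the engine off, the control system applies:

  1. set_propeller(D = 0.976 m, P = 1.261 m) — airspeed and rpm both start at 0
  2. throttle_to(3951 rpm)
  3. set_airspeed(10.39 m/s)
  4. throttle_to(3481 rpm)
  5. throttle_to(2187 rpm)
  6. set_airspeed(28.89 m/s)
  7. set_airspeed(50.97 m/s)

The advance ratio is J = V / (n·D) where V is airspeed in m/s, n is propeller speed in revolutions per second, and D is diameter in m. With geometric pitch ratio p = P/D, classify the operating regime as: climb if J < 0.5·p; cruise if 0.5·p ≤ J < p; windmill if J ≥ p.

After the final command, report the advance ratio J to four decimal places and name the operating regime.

set_propeller: D = 0.976 m, P = 1.261 m (p = P/D = 1.292008); state ← (V=0, rpm=0)
throttle_to(3951): rpm ← 3951
set_airspeed(10.39): V ← 10.39 m/s
throttle_to(3481): rpm ← 3481
throttle_to(2187): rpm ← 2187
set_airspeed(28.89): V ← 28.89 m/s
set_airspeed(50.97): V ← 50.97 m/s
final state: V = 50.97 m/s, rpm = 2187 → n = rpm/60 = 36.450000 rev/s
J = V / (n·D) = 50.97 / (36.450000 × 0.976) = 1.432740
regime bands: climb J<0.6460 | cruise [0.6460, 1.2920) | windmill J≥1.2920
J = 1.4327 → windmill

J = 1.4327, regime = windmill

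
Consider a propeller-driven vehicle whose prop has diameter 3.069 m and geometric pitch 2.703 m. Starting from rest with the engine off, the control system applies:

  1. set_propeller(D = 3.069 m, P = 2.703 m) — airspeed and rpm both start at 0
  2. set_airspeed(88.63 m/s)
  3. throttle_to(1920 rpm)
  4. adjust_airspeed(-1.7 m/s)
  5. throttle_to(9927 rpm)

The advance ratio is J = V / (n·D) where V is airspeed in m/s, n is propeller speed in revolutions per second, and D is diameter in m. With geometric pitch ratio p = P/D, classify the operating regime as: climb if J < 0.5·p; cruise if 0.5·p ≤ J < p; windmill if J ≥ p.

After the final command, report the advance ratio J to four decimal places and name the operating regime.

set_propeller: D = 3.069 m, P = 2.703 m (p = P/D = 0.880743); state ← (V=0, rpm=0)
set_airspeed(88.63): V ← 88.63 m/s
throttle_to(1920): rpm ← 1920
adjust_airspeed(-1.7): V ← 88.63 -1.7 = 86.93 m/s
throttle_to(9927): rpm ← 9927
final state: V = 86.93 m/s, rpm = 9927 → n = rpm/60 = 165.450000 rev/s
J = V / (n·D) = 86.93 / (165.450000 × 3.069) = 0.171201
regime bands: climb J<0.4404 | cruise [0.4404, 0.8807) | windmill J≥0.8807
J = 0.1712 → climb

J = 0.1712, regime = climb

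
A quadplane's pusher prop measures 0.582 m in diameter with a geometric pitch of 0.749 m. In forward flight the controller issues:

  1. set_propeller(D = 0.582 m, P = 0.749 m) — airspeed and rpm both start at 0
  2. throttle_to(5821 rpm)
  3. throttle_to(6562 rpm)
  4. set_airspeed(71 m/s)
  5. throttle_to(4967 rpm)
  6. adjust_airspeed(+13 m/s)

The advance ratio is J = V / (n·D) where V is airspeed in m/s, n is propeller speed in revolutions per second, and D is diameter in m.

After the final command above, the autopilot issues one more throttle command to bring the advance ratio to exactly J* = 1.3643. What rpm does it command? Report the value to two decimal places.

rpm = 6347.43

set_propeller: D = 0.582 m, P = 0.749 m (p = P/D = 1.286942); state ← (V=0, rpm=0)
throttle_to(5821): rpm ← 5821
throttle_to(6562): rpm ← 6562
set_airspeed(71): V ← 71 m/s
throttle_to(4967): rpm ← 4967
adjust_airspeed(+13): V ← 71 +13 = 84 m/s
final state: V = 84 m/s, rpm = 4967 → n = rpm/60 = 82.783333 rev/s
target J* = 1.3643; solve J* = V/(n·D) for n: n = V/(J*·D) = 84/(1.3643 × 0.582) = 105.790440 rev/s
rpm = 60·n = 6347.426383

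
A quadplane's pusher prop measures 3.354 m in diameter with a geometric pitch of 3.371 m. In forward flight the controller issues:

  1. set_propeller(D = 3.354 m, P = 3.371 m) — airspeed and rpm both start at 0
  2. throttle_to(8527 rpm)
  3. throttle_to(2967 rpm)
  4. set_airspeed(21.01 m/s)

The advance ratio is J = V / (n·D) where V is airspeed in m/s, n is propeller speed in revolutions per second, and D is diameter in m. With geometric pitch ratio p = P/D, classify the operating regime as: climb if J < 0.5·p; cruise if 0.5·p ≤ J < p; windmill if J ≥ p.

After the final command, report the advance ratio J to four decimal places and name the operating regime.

set_propeller: D = 3.354 m, P = 3.371 m (p = P/D = 1.005069); state ← (V=0, rpm=0)
throttle_to(8527): rpm ← 8527
throttle_to(2967): rpm ← 2967
set_airspeed(21.01): V ← 21.01 m/s
final state: V = 21.01 m/s, rpm = 2967 → n = rpm/60 = 49.450000 rev/s
J = V / (n·D) = 21.01 / (49.450000 × 3.354) = 0.126677
regime bands: climb J<0.5025 | cruise [0.5025, 1.0051) | windmill J≥1.0051
J = 0.1267 → climb

J = 0.1267, regime = climb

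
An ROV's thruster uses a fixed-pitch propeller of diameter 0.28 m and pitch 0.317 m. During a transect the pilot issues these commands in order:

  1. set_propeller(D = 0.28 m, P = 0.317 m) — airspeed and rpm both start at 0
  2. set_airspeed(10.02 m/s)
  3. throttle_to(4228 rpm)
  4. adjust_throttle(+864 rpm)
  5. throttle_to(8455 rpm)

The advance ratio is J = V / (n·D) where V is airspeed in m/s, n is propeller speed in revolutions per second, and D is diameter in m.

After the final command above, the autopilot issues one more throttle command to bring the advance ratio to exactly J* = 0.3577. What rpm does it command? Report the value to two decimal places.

set_propeller: D = 0.28 m, P = 0.317 m (p = P/D = 1.132143); state ← (V=0, rpm=0)
set_airspeed(10.02): V ← 10.02 m/s
throttle_to(4228): rpm ← 4228
adjust_throttle(+864): rpm ← 4228 +864 = 5092
throttle_to(8455): rpm ← 8455
final state: V = 10.02 m/s, rpm = 8455 → n = rpm/60 = 140.916667 rev/s
target J* = 0.3577; solve J* = V/(n·D) for n: n = V/(J*·D) = 10.02/(0.3577 × 0.28) = 100.043931 rev/s
rpm = 60·n = 6002.635888

rpm = 6002.64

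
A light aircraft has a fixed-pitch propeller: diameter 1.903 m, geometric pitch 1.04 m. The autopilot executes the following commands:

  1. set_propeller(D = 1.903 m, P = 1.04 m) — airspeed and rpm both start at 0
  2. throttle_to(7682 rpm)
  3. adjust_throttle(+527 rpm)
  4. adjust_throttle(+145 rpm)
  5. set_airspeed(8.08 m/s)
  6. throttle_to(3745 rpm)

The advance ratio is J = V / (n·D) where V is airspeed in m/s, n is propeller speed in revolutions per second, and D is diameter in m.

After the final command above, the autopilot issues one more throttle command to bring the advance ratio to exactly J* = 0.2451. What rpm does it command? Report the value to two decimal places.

rpm = 1039.39

set_propeller: D = 1.903 m, P = 1.04 m (p = P/D = 0.546506); state ← (V=0, rpm=0)
throttle_to(7682): rpm ← 7682
adjust_throttle(+527): rpm ← 7682 +527 = 8209
adjust_throttle(+145): rpm ← 8209 +145 = 8354
set_airspeed(8.08): V ← 8.08 m/s
throttle_to(3745): rpm ← 3745
final state: V = 8.08 m/s, rpm = 3745 → n = rpm/60 = 62.416667 rev/s
target J* = 0.2451; solve J* = V/(n·D) for n: n = V/(J*·D) = 8.08/(0.2451 × 1.903) = 17.323246 rev/s
rpm = 60·n = 1039.394733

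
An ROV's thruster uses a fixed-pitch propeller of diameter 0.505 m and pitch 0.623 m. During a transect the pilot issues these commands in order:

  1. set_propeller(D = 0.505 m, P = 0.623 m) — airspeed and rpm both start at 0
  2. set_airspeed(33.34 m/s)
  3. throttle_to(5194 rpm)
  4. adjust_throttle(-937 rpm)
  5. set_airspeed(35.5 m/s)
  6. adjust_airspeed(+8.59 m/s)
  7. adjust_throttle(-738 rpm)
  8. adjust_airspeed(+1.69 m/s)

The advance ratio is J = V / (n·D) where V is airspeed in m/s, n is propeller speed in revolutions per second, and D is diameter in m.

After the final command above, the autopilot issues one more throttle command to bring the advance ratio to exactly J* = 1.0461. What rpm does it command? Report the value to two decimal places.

set_propeller: D = 0.505 m, P = 0.623 m (p = P/D = 1.233663); state ← (V=0, rpm=0)
set_airspeed(33.34): V ← 33.34 m/s
throttle_to(5194): rpm ← 5194
adjust_throttle(-937): rpm ← 5194 -937 = 4257
set_airspeed(35.5): V ← 35.5 m/s
adjust_airspeed(+8.59): V ← 35.5 +8.59 = 44.09 m/s
adjust_throttle(-738): rpm ← 4257 -738 = 3519
adjust_airspeed(+1.69): V ← 44.09 +1.69 = 45.78 m/s
final state: V = 45.78 m/s, rpm = 3519 → n = rpm/60 = 58.650000 rev/s
target J* = 1.0461; solve J* = V/(n·D) for n: n = V/(J*·D) = 45.78/(1.0461 × 0.505) = 86.658508 rev/s
rpm = 60·n = 5199.510487

rpm = 5199.51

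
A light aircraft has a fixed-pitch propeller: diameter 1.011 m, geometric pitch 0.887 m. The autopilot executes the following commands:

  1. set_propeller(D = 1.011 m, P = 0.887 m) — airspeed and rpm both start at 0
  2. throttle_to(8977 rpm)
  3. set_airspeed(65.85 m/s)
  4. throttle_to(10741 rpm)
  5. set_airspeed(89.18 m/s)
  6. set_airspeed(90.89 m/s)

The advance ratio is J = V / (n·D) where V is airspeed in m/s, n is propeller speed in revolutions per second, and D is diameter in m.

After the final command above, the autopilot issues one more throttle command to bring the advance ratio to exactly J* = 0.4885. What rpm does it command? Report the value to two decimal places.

rpm = 11042.10

set_propeller: D = 1.011 m, P = 0.887 m (p = P/D = 0.877349); state ← (V=0, rpm=0)
throttle_to(8977): rpm ← 8977
set_airspeed(65.85): V ← 65.85 m/s
throttle_to(10741): rpm ← 10741
set_airspeed(89.18): V ← 89.18 m/s
set_airspeed(90.89): V ← 90.89 m/s
final state: V = 90.89 m/s, rpm = 10741 → n = rpm/60 = 179.016667 rev/s
target J* = 0.4885; solve J* = V/(n·D) for n: n = V/(J*·D) = 90.89/(0.4885 × 1.011) = 184.034981 rev/s
rpm = 60·n = 11042.098837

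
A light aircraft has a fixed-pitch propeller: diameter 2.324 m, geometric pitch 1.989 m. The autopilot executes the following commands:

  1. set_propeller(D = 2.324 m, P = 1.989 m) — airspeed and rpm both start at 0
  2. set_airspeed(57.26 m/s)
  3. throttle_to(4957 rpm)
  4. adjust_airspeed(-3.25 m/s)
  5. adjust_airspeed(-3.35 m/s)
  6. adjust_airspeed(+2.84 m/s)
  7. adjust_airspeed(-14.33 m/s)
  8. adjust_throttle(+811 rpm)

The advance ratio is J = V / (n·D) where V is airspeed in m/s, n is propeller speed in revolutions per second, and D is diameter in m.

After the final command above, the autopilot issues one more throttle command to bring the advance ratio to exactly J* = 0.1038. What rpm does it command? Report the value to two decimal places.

set_propeller: D = 2.324 m, P = 1.989 m (p = P/D = 0.855852); state ← (V=0, rpm=0)
set_airspeed(57.26): V ← 57.26 m/s
throttle_to(4957): rpm ← 4957
adjust_airspeed(-3.25): V ← 57.26 -3.25 = 54.01 m/s
adjust_airspeed(-3.35): V ← 54.01 -3.35 = 50.66 m/s
adjust_airspeed(+2.84): V ← 50.66 +2.84 = 53.5 m/s
adjust_airspeed(-14.33): V ← 53.5 -14.33 = 39.17 m/s
adjust_throttle(+811): rpm ← 4957 +811 = 5768
final state: V = 39.17 m/s, rpm = 5768 → n = rpm/60 = 96.133333 rev/s
target J* = 0.1038; solve J* = V/(n·D) for n: n = V/(J*·D) = 39.17/(0.1038 × 2.324) = 162.375348 rev/s
rpm = 60·n = 9742.520868

rpm = 9742.52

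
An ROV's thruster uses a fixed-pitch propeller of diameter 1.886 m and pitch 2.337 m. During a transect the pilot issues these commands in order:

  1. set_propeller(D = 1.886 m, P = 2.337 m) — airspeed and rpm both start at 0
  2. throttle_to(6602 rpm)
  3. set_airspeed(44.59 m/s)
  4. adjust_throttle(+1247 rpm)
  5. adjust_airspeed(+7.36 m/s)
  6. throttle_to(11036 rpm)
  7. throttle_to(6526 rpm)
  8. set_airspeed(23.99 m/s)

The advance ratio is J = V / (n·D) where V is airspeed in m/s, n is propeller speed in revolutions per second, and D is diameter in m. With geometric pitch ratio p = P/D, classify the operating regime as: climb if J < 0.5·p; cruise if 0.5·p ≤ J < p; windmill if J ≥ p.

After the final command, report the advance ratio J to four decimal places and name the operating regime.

set_propeller: D = 1.886 m, P = 2.337 m (p = P/D = 1.239130); state ← (V=0, rpm=0)
throttle_to(6602): rpm ← 6602
set_airspeed(44.59): V ← 44.59 m/s
adjust_throttle(+1247): rpm ← 6602 +1247 = 7849
adjust_airspeed(+7.36): V ← 44.59 +7.36 = 51.95 m/s
throttle_to(11036): rpm ← 11036
throttle_to(6526): rpm ← 6526
set_airspeed(23.99): V ← 23.99 m/s
final state: V = 23.99 m/s, rpm = 6526 → n = rpm/60 = 108.766667 rev/s
J = V / (n·D) = 23.99 / (108.766667 × 1.886) = 0.116948
regime bands: climb J<0.6196 | cruise [0.6196, 1.2391) | windmill J≥1.2391
J = 0.1169 → climb

J = 0.1169, regime = climb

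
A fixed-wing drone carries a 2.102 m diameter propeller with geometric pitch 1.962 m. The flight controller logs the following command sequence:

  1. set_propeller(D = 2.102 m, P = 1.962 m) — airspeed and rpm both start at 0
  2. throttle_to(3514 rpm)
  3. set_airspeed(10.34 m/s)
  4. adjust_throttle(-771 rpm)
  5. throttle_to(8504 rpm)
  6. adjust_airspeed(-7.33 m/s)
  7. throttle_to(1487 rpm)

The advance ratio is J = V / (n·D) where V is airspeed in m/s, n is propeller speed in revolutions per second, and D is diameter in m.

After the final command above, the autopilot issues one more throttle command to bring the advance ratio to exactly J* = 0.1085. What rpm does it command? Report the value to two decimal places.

rpm = 791.87

set_propeller: D = 2.102 m, P = 1.962 m (p = P/D = 0.933397); state ← (V=0, rpm=0)
throttle_to(3514): rpm ← 3514
set_airspeed(10.34): V ← 10.34 m/s
adjust_throttle(-771): rpm ← 3514 -771 = 2743
throttle_to(8504): rpm ← 8504
adjust_airspeed(-7.33): V ← 10.34 -7.33 = 3.01 m/s
throttle_to(1487): rpm ← 1487
final state: V = 3.01 m/s, rpm = 1487 → n = rpm/60 = 24.783333 rev/s
target J* = 0.1085; solve J* = V/(n·D) for n: n = V/(J*·D) = 3.01/(0.1085 × 2.102) = 13.197876 rev/s
rpm = 60·n = 791.872564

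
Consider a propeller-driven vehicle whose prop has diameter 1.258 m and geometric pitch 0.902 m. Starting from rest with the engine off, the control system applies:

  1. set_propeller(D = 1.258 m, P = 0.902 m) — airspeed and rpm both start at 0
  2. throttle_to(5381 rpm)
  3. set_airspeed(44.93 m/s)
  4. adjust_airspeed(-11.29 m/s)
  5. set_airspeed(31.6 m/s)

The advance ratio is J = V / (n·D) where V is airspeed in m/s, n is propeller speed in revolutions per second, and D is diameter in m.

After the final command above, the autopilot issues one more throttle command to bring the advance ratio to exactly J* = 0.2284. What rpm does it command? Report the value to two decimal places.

rpm = 6598.75

set_propeller: D = 1.258 m, P = 0.902 m (p = P/D = 0.717011); state ← (V=0, rpm=0)
throttle_to(5381): rpm ← 5381
set_airspeed(44.93): V ← 44.93 m/s
adjust_airspeed(-11.29): V ← 44.93 -11.29 = 33.64 m/s
set_airspeed(31.6): V ← 31.6 m/s
final state: V = 31.6 m/s, rpm = 5381 → n = rpm/60 = 89.683333 rev/s
target J* = 0.2284; solve J* = V/(n·D) for n: n = V/(J*·D) = 31.6/(0.2284 × 1.258) = 109.979146 rev/s
rpm = 60·n = 6598.748744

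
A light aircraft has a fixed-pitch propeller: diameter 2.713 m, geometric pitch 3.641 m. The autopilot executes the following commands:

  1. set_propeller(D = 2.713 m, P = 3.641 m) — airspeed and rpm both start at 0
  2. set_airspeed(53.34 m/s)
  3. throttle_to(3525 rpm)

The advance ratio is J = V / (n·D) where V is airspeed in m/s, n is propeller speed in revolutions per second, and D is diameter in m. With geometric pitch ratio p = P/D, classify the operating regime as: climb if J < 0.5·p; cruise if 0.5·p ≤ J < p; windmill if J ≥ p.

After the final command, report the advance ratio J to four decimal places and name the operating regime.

set_propeller: D = 2.713 m, P = 3.641 m (p = P/D = 1.342057); state ← (V=0, rpm=0)
set_airspeed(53.34): V ← 53.34 m/s
throttle_to(3525): rpm ← 3525
final state: V = 53.34 m/s, rpm = 3525 → n = rpm/60 = 58.750000 rev/s
J = V / (n·D) = 53.34 / (58.750000 × 2.713) = 0.334653
regime bands: climb J<0.6710 | cruise [0.6710, 1.3421) | windmill J≥1.3421
J = 0.3347 → climb

J = 0.3347, regime = climb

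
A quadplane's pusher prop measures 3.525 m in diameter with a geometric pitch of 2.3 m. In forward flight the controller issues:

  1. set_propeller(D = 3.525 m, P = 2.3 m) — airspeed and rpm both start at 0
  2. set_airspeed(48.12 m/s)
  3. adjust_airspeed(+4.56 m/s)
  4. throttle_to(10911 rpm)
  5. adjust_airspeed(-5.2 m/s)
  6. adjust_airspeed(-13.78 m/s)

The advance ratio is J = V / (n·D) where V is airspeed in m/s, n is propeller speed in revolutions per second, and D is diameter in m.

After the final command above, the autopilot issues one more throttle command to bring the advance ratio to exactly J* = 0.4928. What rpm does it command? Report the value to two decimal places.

set_propeller: D = 3.525 m, P = 2.3 m (p = P/D = 0.652482); state ← (V=0, rpm=0)
set_airspeed(48.12): V ← 48.12 m/s
adjust_airspeed(+4.56): V ← 48.12 +4.56 = 52.68 m/s
throttle_to(10911): rpm ← 10911
adjust_airspeed(-5.2): V ← 52.68 -5.2 = 47.48 m/s
adjust_airspeed(-13.78): V ← 47.48 -13.78 = 33.7 m/s
final state: V = 33.7 m/s, rpm = 10911 → n = rpm/60 = 181.850000 rev/s
target J* = 0.4928; solve J* = V/(n·D) for n: n = V/(J*·D) = 33.7/(0.4928 × 3.525) = 19.399926 rev/s
rpm = 60·n = 1163.995579

rpm = 1164.00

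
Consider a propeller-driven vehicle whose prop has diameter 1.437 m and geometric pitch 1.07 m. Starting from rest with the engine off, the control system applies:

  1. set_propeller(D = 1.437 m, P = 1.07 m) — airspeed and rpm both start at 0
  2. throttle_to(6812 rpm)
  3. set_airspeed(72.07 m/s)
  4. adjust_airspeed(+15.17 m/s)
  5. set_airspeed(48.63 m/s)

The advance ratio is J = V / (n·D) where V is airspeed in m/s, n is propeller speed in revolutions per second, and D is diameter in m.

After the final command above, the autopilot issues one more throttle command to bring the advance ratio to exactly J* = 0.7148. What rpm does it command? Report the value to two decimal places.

set_propeller: D = 1.437 m, P = 1.07 m (p = P/D = 0.744607); state ← (V=0, rpm=0)
throttle_to(6812): rpm ← 6812
set_airspeed(72.07): V ← 72.07 m/s
adjust_airspeed(+15.17): V ← 72.07 +15.17 = 87.24 m/s
set_airspeed(48.63): V ← 48.63 m/s
final state: V = 48.63 m/s, rpm = 6812 → n = rpm/60 = 113.533333 rev/s
target J* = 0.7148; solve J* = V/(n·D) for n: n = V/(J*·D) = 48.63/(0.7148 × 1.437) = 47.343783 rev/s
rpm = 60·n = 2840.626982

rpm = 2840.63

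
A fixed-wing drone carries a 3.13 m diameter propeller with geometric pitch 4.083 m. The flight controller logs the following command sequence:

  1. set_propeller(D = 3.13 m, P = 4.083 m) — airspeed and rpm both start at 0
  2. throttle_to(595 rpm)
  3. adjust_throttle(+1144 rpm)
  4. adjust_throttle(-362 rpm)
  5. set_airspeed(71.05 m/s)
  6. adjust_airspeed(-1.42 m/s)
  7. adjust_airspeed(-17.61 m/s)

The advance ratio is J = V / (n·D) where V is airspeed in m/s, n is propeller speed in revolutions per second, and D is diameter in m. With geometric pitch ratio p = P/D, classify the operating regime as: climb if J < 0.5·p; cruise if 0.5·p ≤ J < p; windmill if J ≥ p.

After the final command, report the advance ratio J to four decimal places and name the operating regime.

J = 0.7242, regime = cruise

set_propeller: D = 3.13 m, P = 4.083 m (p = P/D = 1.304473); state ← (V=0, rpm=0)
throttle_to(595): rpm ← 595
adjust_throttle(+1144): rpm ← 595 +1144 = 1739
adjust_throttle(-362): rpm ← 1739 -362 = 1377
set_airspeed(71.05): V ← 71.05 m/s
adjust_airspeed(-1.42): V ← 71.05 -1.42 = 69.63 m/s
adjust_airspeed(-17.61): V ← 69.63 -17.61 = 52.02 m/s
final state: V = 52.02 m/s, rpm = 1377 → n = rpm/60 = 22.950000 rev/s
J = V / (n·D) = 52.02 / (22.950000 × 3.13) = 0.724175
regime bands: climb J<0.6522 | cruise [0.6522, 1.3045) | windmill J≥1.3045
J = 0.7242 → cruise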